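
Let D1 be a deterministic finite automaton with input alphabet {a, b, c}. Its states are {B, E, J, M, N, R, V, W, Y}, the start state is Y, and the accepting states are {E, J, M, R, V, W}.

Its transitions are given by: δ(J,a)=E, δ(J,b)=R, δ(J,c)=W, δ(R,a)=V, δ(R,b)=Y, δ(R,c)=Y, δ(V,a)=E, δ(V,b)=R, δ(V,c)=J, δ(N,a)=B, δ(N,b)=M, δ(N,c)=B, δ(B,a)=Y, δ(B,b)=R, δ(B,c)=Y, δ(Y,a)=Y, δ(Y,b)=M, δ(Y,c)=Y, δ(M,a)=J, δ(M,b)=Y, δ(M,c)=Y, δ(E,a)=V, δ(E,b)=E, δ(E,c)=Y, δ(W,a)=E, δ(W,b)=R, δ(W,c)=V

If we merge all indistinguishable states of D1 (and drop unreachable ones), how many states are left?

4

First remove the unreachable states {B,N}; 7 states remain.
Initial partition by acceptance: {E,J,M,R,V,W} | {Y}.
Split {E,J,M,R,V,W} by δ(·,b) → {E,J,V,W} and {M,R}.
Refine {E,J,V,W} on symbol b: members go to different blocks, giving {J,V,W} and {E}.
The partition is now stable with 4 blocks: {J,V,W} | {Y} | {M,R} | {E}.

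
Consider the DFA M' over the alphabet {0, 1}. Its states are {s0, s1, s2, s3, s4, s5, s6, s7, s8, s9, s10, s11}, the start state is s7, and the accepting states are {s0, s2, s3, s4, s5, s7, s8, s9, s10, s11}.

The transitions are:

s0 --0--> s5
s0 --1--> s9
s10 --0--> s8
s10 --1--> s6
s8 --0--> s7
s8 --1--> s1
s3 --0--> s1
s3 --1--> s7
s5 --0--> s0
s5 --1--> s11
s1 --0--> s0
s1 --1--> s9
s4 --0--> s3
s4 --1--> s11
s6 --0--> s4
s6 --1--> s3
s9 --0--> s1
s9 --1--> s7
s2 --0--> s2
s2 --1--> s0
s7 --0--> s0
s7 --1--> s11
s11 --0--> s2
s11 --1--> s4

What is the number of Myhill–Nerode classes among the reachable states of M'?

States {s6,s8,s10} cannot be reached from the start state, so discard them.
Initial partition by acceptance: {s0,s2,s3,s4,s5,s7,s9,s11} | {s1}.
On input 0, block {s0,s2,s3,s4,s5,s7,s9,s11} splits into {s0,s2,s4,s5,s7,s11} and {s3,s9}.
Refine {s0,s2,s4,s5,s7,s11} on symbol 0: members go to different blocks, giving {s0,s2,s5,s7,s11} and {s4}.
Refine {s0,s2,s5,s7,s11} on symbol 1: members go to different blocks, giving {s2,s5,s7} and {s0} and {s11}.
Split {s2,s5,s7} by δ(·,0) → {s5,s7} and {s2}.
The partition is now stable with 7 blocks: {s5,s7} | {s1} | {s3,s9} | {s4} | {s0} | {s11} | {s2}.

7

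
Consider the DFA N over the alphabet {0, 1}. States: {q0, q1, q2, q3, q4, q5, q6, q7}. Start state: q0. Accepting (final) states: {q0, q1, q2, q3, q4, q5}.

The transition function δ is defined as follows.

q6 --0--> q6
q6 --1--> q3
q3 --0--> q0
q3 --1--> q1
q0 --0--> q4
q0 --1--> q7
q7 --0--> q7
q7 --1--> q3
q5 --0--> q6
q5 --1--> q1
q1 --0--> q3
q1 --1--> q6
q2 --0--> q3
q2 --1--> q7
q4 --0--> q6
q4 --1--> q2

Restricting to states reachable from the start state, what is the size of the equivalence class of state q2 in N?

States {q5} cannot be reached from the start state, so discard them.
Start with accepting vs non-accepting: {q0,q1,q2,q3,q4} | {q6,q7}.
Split {q0,q1,q2,q3,q4} by δ(·,0) → {q0,q1,q2,q3} and {q4}.
On input 0, block {q0,q1,q2,q3} splits into {q1,q2,q3} and {q0}.
Split {q1,q2,q3} by δ(·,0) → {q1,q2} and {q3}.
Stable partition: {q1,q2} | {q6,q7} | {q4} | {q0} | {q3} — 5 equivalence classes.
State q2 belongs to the block {q1,q2}, which has 2 states.

2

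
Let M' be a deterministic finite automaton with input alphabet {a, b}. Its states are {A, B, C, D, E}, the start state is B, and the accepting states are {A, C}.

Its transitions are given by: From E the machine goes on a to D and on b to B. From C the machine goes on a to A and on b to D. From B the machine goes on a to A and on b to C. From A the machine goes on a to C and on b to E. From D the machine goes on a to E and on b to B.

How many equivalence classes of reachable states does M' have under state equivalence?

Every state is reachable, so we keep all 5.
Start with accepting vs non-accepting: {A,C} | {B,D,E}.
On input a, block {B,D,E} splits into {D,E} and {B}.
The partition is now stable with 3 blocks: {A,C} | {D,E} | {B}.

3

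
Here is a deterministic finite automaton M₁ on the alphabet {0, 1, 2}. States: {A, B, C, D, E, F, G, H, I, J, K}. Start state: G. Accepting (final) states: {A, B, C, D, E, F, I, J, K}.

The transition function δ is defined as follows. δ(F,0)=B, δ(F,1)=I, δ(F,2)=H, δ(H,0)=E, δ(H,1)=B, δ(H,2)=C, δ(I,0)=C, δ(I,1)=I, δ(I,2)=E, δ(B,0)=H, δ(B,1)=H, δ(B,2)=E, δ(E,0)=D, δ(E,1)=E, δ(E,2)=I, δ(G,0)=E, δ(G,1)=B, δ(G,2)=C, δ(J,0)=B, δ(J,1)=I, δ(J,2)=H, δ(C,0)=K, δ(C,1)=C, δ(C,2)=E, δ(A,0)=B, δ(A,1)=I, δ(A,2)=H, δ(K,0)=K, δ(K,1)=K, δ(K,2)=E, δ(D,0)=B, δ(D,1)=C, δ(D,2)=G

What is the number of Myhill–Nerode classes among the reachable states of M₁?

States {A,F,J} cannot be reached from the start state, so discard them.
Initial partition by acceptance: {B,C,D,E,I,K} | {G,H}.
Refine {B,C,D,E,I,K} on symbol 0: members go to different blocks, giving {C,D,E,I,K} and {B}.
Refine {C,D,E,I,K} on symbol 0: members go to different blocks, giving {C,E,I,K} and {D}.
Split {C,E,I,K} by δ(·,0) → {C,I,K} and {E}.
Stable partition: {C,I,K} | {G,H} | {B} | {D} | {E} — 5 equivalence classes.

5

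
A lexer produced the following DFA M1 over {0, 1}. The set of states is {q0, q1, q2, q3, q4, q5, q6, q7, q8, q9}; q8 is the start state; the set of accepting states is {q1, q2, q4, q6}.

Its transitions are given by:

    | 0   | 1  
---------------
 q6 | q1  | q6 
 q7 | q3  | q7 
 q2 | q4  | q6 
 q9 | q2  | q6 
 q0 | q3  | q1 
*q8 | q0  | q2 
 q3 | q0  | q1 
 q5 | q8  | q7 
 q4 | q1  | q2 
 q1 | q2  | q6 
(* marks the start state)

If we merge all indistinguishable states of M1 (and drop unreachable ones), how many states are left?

Reachable states from the start: {q0,q1,q2,q3,q4,q6,q8}. Unreachable: {q5,q7,q9} — drop them.
P0 = {q1,q2,q4,q6} | {q0,q3,q8}.
The partition is now stable with 2 blocks: {q1,q2,q4,q6} | {q0,q3,q8}.

2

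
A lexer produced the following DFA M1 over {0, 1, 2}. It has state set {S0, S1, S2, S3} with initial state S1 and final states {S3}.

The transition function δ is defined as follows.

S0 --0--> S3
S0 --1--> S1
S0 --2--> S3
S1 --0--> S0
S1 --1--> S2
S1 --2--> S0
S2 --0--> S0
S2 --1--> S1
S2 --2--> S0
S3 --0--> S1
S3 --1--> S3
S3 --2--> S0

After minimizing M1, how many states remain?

3

Every state is reachable, so we keep all 4.
Start with accepting vs non-accepting: {S3} | {S0,S1,S2}.
Split {S0,S1,S2} by δ(·,0) → {S1,S2} and {S0}.
No further refinement is possible. Final partition (3 blocks): {S3} | {S1,S2} | {S0}.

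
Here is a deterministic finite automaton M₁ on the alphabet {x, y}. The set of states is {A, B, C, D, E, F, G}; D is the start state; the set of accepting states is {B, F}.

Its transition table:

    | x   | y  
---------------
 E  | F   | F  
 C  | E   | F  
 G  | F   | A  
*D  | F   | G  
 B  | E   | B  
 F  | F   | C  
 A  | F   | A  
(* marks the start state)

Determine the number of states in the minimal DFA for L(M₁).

4

First remove the unreachable states {B}; 6 states remain.
Initial partition by acceptance: {F} | {A,C,D,E,G}.
Split {A,C,D,E,G} by δ(·,x) → {A,D,E,G} and {C}.
On input y, block {A,D,E,G} splits into {A,D,G} and {E}.
Stable partition: {F} | {A,D,G} | {C} | {E} — 4 equivalence classes.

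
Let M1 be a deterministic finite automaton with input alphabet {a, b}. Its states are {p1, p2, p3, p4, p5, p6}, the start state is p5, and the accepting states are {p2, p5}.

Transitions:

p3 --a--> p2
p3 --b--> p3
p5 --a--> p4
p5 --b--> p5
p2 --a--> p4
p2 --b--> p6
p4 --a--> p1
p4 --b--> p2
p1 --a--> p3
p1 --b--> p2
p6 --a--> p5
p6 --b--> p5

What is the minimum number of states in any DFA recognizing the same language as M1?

6

Initial partition by acceptance: {p2,p5} | {p1,p3,p4,p6}.
On input b, block {p2,p5} splits into {p2} and {p5}.
Split {p1,p3,p4,p6} by δ(·,a) → {p1,p4} and {p3} and {p6}.
Split {p1,p4} by δ(·,a) → {p1} and {p4}.
No further refinement is possible. Final partition (6 blocks): {p2} | {p1} | {p5} | {p3} | {p6} | {p4}.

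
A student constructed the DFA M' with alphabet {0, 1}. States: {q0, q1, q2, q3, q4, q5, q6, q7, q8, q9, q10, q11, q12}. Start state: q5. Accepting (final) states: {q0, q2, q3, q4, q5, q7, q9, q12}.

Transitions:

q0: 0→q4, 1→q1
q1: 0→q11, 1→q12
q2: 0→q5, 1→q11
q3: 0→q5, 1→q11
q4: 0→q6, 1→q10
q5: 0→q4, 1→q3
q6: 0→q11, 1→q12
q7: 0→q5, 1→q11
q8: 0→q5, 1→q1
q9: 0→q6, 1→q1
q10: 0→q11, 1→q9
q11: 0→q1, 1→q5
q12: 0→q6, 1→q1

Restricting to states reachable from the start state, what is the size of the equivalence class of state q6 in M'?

3

States {q0,q2,q7,q8} cannot be reached from the start state, so discard them.
Start with accepting vs non-accepting: {q3,q4,q5,q9,q12} | {q1,q6,q10,q11}.
Refine {q3,q4,q5,q9,q12} on symbol 0: members go to different blocks, giving {q4,q9,q12} and {q3,q5}.
Split {q1,q6,q10,q11} by δ(·,1) → {q1,q6,q10} and {q11}.
Refine {q3,q5} on symbol 0: members go to different blocks, giving {q3} and {q5}.
No further refinement is possible. Final partition (5 blocks): {q4,q9,q12} | {q1,q6,q10} | {q3} | {q11} | {q5}.
State q6 belongs to the block {q1,q6,q10}, which has 3 states.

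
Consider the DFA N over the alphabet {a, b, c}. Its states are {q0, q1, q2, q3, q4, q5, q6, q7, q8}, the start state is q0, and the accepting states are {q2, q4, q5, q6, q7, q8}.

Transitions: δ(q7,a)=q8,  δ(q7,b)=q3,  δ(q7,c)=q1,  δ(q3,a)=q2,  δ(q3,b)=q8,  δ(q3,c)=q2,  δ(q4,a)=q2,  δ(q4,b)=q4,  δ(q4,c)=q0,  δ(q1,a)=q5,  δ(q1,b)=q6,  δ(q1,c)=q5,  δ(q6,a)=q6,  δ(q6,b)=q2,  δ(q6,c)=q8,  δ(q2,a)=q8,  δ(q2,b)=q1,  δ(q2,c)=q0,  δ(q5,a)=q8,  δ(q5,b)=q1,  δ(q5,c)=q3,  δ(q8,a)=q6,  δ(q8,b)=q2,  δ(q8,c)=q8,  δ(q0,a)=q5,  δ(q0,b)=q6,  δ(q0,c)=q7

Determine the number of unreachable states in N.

Starting at q0 and following transitions, the reachable set is {q0, q1, q2, q3, q5, q6, q7, q8}. That leaves q4 unreachable — 1 in total.

1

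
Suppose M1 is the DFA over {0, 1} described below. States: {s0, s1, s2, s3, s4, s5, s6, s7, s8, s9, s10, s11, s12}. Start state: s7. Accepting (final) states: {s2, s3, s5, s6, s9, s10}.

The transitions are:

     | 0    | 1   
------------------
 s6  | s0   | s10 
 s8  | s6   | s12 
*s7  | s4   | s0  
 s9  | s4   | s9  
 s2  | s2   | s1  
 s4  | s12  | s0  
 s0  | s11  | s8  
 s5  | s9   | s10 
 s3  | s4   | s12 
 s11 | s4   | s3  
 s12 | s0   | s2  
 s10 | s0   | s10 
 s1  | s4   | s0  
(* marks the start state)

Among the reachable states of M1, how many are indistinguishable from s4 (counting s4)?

1

States {s5,s9} cannot be reached from the start state, so discard them.
Start with accepting vs non-accepting: {s2,s3,s6,s10} | {s0,s1,s4,s7,s8,s11,s12}.
Split {s2,s3,s6,s10} by δ(·,0) → {s3,s6,s10} and {s2}.
On input 1, block {s3,s6,s10} splits into {s6,s10} and {s3}.
On input 0, block {s0,s1,s4,s7,s8,s11,s12} splits into {s0,s1,s4,s7,s11,s12} and {s8}.
Split {s0,s1,s4,s7,s11,s12} by δ(·,1) → {s1,s4,s7} and {s0} and {s11} and {s12}.
Split {s1,s4,s7} by δ(·,0) → {s1,s7} and {s4}.
The partition is now stable with 9 blocks: {s6,s10} | {s1,s7} | {s2} | {s3} | {s8} | {s0} | {s11} | {s12} | {s4}.
The equivalence class containing s4 is {s4}, of size 1.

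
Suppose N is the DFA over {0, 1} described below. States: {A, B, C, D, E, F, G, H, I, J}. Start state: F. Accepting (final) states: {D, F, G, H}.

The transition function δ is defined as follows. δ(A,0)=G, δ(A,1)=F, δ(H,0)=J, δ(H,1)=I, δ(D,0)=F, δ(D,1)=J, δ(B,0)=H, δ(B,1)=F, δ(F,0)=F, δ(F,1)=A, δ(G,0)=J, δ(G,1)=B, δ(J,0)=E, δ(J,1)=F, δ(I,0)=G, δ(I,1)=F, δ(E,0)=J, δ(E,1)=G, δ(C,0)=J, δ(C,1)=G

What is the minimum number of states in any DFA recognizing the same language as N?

Reachable states from the start: {A,B,E,F,G,H,I,J}. Unreachable: {C,D} — drop them.
P0 = {F,G,H} | {A,B,E,I,J}.
Split {F,G,H} by δ(·,0) → {G,H} and {F}.
On input 0, block {A,B,E,I,J} splits into {A,B,I} and {E,J}.
Split {E,J} by δ(·,1) → {E} and {J}.
Stable partition: {G,H} | {A,B,I} | {F} | {E} | {J} — 5 equivalence classes.

5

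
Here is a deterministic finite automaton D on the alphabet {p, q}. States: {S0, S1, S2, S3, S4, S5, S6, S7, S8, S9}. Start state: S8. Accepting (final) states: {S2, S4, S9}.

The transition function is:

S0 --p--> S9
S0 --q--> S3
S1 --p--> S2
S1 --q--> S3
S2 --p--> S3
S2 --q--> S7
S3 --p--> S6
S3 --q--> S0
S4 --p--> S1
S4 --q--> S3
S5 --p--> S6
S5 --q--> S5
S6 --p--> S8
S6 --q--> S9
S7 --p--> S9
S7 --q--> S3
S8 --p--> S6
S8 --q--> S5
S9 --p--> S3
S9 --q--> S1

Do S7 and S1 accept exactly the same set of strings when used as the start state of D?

Reachable states from the start: {S0,S1,S2,S3,S5,S6,S7,S8,S9}. Unreachable: {S4} — drop them.
Start with accepting vs non-accepting: {S2,S9} | {S0,S1,S3,S5,S6,S7,S8}.
Refine {S0,S1,S3,S5,S6,S7,S8} on symbol p: members go to different blocks, giving {S3,S5,S6,S8} and {S0,S1,S7}.
Refine {S3,S5,S6,S8} on symbol q: members go to different blocks, giving {S5,S8} and {S3} and {S6}.
Stable partition: {S2,S9} | {S5,S8} | {S0,S1,S7} | {S3} | {S6} — 5 equivalence classes.
S7 and S1 lie in the same block of the stable partition, so they are equivalent — no string distinguishes them.

Yes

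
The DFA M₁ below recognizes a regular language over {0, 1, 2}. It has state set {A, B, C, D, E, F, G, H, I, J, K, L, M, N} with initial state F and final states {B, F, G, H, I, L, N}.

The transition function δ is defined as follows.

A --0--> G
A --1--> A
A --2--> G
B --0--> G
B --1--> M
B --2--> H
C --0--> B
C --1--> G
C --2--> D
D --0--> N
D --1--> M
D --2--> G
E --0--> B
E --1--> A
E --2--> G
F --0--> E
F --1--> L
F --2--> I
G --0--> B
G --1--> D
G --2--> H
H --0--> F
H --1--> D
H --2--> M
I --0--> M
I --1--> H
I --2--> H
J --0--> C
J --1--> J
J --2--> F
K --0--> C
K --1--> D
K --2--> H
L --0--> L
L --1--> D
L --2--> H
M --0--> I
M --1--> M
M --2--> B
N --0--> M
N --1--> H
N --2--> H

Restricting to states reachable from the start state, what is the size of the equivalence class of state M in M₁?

States {C,J,K} cannot be reached from the start state, so discard them.
Start with accepting vs non-accepting: {B,F,G,H,I,L,N} | {A,D,E,M}.
On input 0, block {B,F,G,H,I,L,N} splits into {B,G,H,L} and {F,I,N}.
On input 0, block {B,G,H,L} splits into {B,G,L} and {H}.
Refine {A,D,E,M} on symbol 0: members go to different blocks, giving {A,E} and {D,M}.
Refine {F,I,N} on symbol 0: members go to different blocks, giving {I,N} and {F}.
Stable partition: {B,G,L} | {A,E} | {I,N} | {H} | {D,M} | {F} — 6 equivalence classes.
The equivalence class containing M is {D,M}, of size 2.

2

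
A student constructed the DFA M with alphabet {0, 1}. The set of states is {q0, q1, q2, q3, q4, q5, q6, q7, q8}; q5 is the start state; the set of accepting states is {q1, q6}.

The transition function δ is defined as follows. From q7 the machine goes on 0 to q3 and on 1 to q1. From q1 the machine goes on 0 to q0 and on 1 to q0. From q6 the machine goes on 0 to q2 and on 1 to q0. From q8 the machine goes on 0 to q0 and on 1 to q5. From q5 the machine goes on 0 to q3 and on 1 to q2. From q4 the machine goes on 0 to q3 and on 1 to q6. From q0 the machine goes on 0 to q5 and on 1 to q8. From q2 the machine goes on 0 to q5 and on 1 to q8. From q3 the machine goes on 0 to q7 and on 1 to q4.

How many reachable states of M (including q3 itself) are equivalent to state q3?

Initial partition by acceptance: {q1,q6} | {q0,q2,q3,q4,q5,q7,q8}.
Split {q0,q2,q3,q4,q5,q7,q8} by δ(·,1) → {q0,q2,q3,q5,q8} and {q4,q7}.
On input 0, block {q0,q2,q3,q5,q8} splits into {q0,q2,q5,q8} and {q3}.
Split {q0,q2,q5,q8} by δ(·,0) → {q0,q2,q8} and {q5}.
Split {q0,q2,q8} by δ(·,0) → {q0,q2} and {q8}.
Stable partition: {q1,q6} | {q0,q2} | {q4,q7} | {q3} | {q5} | {q8} — 6 equivalence classes.
The equivalence class containing q3 is {q3}, of size 1.

1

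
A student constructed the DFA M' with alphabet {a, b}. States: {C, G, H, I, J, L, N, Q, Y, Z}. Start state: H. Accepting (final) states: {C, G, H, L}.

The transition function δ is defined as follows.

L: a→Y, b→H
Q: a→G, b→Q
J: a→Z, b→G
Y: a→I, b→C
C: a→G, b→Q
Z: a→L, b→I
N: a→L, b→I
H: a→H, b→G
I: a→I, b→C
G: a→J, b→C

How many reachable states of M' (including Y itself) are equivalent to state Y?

2

Reachable states from the start: {C,G,H,I,J,L,Q,Y,Z}. Unreachable: {N} — drop them.
Initial partition by acceptance: {C,G,H,L} | {I,J,Q,Y,Z}.
On input a, block {C,G,H,L} splits into {G,L} and {C,H}.
On input a, block {I,J,Q,Y,Z} splits into {I,J,Y} and {Q,Z}.
Split {I,J,Y} by δ(·,a) → {I,Y} and {J}.
On input a, block {G,L} splits into {G} and {L}.
On input a, block {C,H} splits into {C} and {H}.
Refine {Q,Z} on symbol a: members go to different blocks, giving {Q} and {Z}.
No further refinement is possible. Final partition (8 blocks): {G} | {I,Y} | {C} | {Q} | {J} | {L} | {H} | {Z}.
State Y belongs to the block {I,Y}, which has 2 states.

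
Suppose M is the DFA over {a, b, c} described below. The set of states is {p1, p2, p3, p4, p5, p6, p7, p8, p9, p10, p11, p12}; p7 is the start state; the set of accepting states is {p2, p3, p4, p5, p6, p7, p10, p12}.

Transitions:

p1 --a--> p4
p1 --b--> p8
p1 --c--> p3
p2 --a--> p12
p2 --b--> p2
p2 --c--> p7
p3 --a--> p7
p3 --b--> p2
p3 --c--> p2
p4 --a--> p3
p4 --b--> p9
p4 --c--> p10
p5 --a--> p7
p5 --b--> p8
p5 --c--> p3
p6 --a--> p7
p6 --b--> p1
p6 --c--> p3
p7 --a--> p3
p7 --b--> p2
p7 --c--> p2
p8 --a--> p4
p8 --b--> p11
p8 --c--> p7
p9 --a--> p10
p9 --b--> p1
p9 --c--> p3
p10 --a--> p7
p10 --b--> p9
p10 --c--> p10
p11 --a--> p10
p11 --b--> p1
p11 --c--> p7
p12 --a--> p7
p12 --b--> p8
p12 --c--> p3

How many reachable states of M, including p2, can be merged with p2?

Reachable states from the start: {p1,p2,p3,p4,p7,p8,p9,p10,p11,p12}. Unreachable: {p5,p6} — drop them.
P0 = {p2,p3,p4,p7,p10,p12} | {p1,p8,p9,p11}.
On input b, block {p2,p3,p4,p7,p10,p12} splits into {p2,p3,p7} and {p4,p10,p12}.
On input a, block {p2,p3,p7} splits into {p3,p7} and {p2}.
On input c, block {p4,p10,p12} splits into {p4,p10} and {p12}.
The partition is now stable with 5 blocks: {p3,p7} | {p1,p8,p9,p11} | {p4,p10} | {p2} | {p12}.
State p2 belongs to the block {p2}, which has 1 states.

1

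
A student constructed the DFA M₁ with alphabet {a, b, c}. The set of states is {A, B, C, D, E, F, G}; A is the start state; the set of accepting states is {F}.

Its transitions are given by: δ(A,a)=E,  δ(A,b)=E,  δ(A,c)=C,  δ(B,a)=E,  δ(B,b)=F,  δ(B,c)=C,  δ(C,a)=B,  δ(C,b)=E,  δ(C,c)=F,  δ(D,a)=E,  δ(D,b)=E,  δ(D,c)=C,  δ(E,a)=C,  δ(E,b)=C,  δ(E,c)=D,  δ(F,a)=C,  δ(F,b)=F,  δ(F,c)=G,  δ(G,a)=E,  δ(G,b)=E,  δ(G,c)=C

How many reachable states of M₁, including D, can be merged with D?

3

Every state is reachable, so we keep all 7.
Initial partition by acceptance: {F} | {A,B,C,D,E,G}.
Refine {A,B,C,D,E,G} on symbol b: members go to different blocks, giving {A,C,D,E,G} and {B}.
Refine {A,C,D,E,G} on symbol a: members go to different blocks, giving {A,D,E,G} and {C}.
Refine {A,D,E,G} on symbol a: members go to different blocks, giving {A,D,G} and {E}.
Stable partition: {F} | {A,D,G} | {B} | {C} | {E} — 5 equivalence classes.
The equivalence class containing D is {A,D,G}, of size 3.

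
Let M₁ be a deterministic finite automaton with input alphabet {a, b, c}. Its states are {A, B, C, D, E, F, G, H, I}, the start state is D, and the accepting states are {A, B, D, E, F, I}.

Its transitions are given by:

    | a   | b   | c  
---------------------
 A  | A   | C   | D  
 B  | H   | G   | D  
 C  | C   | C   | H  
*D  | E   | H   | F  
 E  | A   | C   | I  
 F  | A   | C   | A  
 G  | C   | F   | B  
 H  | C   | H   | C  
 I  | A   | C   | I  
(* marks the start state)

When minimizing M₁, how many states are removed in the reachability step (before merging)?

No path from D leads to B, G; the other 7 states are all reachable.

2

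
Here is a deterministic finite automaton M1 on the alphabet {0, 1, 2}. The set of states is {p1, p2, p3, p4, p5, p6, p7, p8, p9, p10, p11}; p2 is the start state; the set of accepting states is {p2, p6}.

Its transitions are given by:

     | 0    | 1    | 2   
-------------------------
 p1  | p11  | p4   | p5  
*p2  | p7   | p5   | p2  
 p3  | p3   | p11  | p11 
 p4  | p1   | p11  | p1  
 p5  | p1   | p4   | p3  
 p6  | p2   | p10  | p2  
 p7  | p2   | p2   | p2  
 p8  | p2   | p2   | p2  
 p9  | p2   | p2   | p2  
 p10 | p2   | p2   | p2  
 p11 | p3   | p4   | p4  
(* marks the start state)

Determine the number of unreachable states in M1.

No path from p2 leads to p6, p8, p9, p10; the other 7 states are all reachable.

4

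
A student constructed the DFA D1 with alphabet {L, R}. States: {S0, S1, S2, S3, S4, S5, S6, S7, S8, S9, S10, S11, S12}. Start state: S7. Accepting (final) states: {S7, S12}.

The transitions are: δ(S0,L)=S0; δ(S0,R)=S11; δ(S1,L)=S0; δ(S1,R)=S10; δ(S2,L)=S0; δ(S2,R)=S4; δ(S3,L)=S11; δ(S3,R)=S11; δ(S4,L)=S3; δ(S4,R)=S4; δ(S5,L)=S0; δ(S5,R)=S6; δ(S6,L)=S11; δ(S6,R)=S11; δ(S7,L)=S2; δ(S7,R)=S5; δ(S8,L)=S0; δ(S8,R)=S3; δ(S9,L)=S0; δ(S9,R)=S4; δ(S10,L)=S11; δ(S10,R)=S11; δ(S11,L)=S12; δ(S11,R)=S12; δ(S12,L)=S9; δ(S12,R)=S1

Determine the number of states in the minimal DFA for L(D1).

7

Reachable states from the start: {S0,S1,S2,S3,S4,S5,S6,S7,S9,S10,S11,S12}. Unreachable: {S8} — drop them.
P0 = {S7,S12} | {S0,S1,S2,S3,S4,S5,S6,S9,S10,S11}.
Split {S0,S1,S2,S3,S4,S5,S6,S9,S10,S11} by δ(·,L) → {S0,S1,S2,S3,S4,S5,S6,S9,S10} and {S11}.
Split {S0,S1,S2,S3,S4,S5,S6,S9,S10} by δ(·,L) → {S0,S1,S2,S4,S5,S9} and {S3,S6,S10}.
On input L, block {S0,S1,S2,S4,S5,S9} splits into {S0,S1,S2,S5,S9} and {S4}.
Split {S0,S1,S2,S5,S9} by δ(·,R) → {S1,S5} and {S2,S9} and {S0}.
Stable partition: {S7,S12} | {S1,S5} | {S11} | {S3,S6,S10} | {S4} | {S2,S9} | {S0} — 7 equivalence classes.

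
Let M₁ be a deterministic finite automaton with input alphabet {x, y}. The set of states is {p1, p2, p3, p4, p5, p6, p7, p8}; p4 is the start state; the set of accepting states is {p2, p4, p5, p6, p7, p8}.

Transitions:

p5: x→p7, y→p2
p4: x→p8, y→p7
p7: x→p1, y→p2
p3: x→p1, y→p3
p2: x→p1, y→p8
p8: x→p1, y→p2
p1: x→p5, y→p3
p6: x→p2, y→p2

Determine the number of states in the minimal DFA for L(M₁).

First remove the unreachable states {p6}; 7 states remain.
Start with accepting vs non-accepting: {p2,p4,p5,p7,p8} | {p1,p3}.
Split {p2,p4,p5,p7,p8} by δ(·,x) → {p2,p7,p8} and {p4,p5}.
Refine {p1,p3} on symbol x: members go to different blocks, giving {p1} and {p3}.
No further refinement is possible. Final partition (4 blocks): {p2,p7,p8} | {p1} | {p4,p5} | {p3}.

4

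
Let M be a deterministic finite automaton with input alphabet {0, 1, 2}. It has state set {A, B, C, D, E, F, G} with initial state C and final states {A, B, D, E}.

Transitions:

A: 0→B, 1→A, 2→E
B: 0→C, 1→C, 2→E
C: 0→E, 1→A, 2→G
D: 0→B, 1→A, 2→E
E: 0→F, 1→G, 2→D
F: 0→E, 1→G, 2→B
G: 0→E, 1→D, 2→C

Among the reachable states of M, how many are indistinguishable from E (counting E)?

1

Start with accepting vs non-accepting: {A,B,D,E} | {C,F,G}.
Split {A,B,D,E} by δ(·,0) → {A,D} and {B,E}.
Split {C,F,G} by δ(·,1) → {C,G} and {F}.
Refine {B,E} on symbol 0: members go to different blocks, giving {B} and {E}.
No further refinement is possible. Final partition (5 blocks): {A,D} | {C,G} | {B} | {F} | {E}.
State E belongs to the block {E}, which has 1 states.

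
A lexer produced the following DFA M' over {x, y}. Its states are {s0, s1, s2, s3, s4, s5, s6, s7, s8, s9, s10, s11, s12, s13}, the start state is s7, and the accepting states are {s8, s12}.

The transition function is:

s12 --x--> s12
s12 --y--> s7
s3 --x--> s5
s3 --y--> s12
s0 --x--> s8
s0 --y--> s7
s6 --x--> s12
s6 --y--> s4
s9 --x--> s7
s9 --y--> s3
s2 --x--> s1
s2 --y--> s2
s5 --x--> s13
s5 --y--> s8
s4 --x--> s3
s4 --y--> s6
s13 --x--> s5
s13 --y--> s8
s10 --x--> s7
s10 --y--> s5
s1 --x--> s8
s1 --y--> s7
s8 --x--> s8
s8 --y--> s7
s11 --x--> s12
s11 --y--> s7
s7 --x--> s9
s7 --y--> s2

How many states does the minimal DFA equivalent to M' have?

6

First remove the unreachable states {s0,s4,s6,s10,s11}; 9 states remain.
Initial partition by acceptance: {s8,s12} | {s1,s2,s3,s5,s7,s9,s13}.
Refine {s1,s2,s3,s5,s7,s9,s13} on symbol x: members go to different blocks, giving {s2,s3,s5,s7,s9,s13} and {s1}.
Refine {s2,s3,s5,s7,s9,s13} on symbol x: members go to different blocks, giving {s3,s5,s7,s9,s13} and {s2}.
Refine {s3,s5,s7,s9,s13} on symbol y: members go to different blocks, giving {s3,s5,s13} and {s7} and {s9}.
No further refinement is possible. Final partition (6 blocks): {s8,s12} | {s3,s5,s13} | {s1} | {s2} | {s7} | {s9}.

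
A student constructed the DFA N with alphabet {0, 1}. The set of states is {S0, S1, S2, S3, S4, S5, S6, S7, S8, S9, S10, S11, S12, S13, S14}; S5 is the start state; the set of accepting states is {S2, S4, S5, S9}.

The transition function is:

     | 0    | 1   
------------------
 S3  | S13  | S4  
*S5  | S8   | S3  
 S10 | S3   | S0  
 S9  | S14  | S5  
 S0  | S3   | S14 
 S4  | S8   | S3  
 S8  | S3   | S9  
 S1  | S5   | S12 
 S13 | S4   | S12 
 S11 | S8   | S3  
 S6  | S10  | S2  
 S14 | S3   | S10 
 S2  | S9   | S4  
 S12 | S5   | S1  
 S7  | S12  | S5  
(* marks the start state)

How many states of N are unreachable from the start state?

No path from S5 leads to S2, S6, S7, S11; the other 11 states are all reachable.

4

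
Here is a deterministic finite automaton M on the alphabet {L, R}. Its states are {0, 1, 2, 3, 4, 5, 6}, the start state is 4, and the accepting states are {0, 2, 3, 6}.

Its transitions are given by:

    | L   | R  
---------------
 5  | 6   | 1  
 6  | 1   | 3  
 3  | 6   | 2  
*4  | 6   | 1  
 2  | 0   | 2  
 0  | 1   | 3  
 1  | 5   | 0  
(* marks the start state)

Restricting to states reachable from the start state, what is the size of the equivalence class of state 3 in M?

Initial partition by acceptance: {0,2,3,6} | {1,4,5}.
On input L, block {0,2,3,6} splits into {0,6} and {2,3}.
Split {1,4,5} by δ(·,L) → {4,5} and {1}.
No further refinement is possible. Final partition (4 blocks): {0,6} | {4,5} | {2,3} | {1}.
The equivalence class containing 3 is {2,3}, of size 2.

2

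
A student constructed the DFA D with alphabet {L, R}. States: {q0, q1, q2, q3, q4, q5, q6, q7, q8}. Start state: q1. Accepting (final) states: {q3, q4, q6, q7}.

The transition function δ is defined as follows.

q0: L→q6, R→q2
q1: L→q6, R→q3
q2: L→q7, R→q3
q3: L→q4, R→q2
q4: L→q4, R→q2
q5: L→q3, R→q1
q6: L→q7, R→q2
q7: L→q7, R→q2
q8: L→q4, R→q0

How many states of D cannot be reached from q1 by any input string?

3

No path from q1 leads to q0, q5, q8; the other 6 states are all reachable.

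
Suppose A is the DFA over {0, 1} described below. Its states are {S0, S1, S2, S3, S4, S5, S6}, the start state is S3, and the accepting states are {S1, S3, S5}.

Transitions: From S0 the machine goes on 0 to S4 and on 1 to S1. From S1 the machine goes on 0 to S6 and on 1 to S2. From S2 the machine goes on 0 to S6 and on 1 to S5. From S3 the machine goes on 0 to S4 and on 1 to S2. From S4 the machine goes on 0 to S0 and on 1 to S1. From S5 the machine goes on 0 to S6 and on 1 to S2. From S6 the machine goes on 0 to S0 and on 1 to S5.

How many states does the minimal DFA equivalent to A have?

Initial partition by acceptance: {S1,S3,S5} | {S0,S2,S4,S6}.
The partition is now stable with 2 blocks: {S1,S3,S5} | {S0,S2,S4,S6}.

2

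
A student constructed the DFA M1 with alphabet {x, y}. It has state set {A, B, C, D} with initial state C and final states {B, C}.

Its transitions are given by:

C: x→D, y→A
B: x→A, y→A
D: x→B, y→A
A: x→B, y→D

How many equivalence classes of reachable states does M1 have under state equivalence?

2

Start with accepting vs non-accepting: {B,C} | {A,D}.
Stable partition: {B,C} | {A,D} — 2 equivalence classes.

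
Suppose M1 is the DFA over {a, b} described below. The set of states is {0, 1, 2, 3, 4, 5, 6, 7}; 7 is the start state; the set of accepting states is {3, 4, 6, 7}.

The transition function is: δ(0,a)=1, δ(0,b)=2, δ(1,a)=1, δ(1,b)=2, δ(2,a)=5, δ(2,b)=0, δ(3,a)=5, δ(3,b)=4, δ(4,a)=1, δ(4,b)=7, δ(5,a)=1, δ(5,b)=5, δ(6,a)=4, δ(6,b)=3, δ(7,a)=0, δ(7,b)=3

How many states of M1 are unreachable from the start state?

BFS from 7 reaches {0, 1, 2, 3, 4, 5, 7}; the 1 state(s) 6 are never visited.

1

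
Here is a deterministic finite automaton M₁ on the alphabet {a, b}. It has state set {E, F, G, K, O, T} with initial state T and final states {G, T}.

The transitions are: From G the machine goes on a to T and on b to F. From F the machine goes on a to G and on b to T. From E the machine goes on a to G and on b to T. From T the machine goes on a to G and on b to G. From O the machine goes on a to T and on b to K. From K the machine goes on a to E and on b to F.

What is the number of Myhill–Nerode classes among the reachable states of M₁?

First remove the unreachable states {E,K,O}; 3 states remain.
Start with accepting vs non-accepting: {G,T} | {F}.
Refine {G,T} on symbol b: members go to different blocks, giving {T} and {G}.
No further refinement is possible. Final partition (3 blocks): {T} | {F} | {G}.

3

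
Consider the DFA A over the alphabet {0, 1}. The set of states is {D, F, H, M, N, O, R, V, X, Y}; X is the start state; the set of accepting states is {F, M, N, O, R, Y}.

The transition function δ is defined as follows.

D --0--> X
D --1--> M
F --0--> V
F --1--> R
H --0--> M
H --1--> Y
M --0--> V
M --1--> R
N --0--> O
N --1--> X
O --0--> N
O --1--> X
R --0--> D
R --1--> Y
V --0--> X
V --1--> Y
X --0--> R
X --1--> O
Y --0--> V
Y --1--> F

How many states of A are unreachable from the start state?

BFS from X reaches {D, F, M, N, O, R, V, X, Y}; the 1 state(s) H are never visited.

1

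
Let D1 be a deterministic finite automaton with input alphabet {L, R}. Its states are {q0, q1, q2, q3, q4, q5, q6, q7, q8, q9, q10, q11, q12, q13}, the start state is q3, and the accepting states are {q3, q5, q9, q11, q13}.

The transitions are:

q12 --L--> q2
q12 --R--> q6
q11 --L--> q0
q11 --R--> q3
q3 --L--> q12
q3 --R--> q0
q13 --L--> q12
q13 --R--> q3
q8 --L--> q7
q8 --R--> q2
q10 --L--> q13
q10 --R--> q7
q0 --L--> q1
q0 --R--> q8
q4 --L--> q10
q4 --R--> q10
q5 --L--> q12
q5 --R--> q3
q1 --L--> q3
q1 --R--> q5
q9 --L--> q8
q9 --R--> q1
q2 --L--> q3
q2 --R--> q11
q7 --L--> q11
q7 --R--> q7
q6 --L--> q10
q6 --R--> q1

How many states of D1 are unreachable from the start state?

2

No path from q3 leads to q4, q9; the other 12 states are all reachable.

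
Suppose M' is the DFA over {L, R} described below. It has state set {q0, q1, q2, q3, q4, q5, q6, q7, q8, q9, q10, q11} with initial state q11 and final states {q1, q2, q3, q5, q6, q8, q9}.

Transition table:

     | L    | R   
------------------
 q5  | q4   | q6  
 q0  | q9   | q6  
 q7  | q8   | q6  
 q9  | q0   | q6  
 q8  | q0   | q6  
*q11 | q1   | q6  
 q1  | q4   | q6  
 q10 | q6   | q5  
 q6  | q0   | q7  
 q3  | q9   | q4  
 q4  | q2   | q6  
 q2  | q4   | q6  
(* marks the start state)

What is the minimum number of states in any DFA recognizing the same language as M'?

First remove the unreachable states {q3,q5,q10}; 9 states remain.
Start with accepting vs non-accepting: {q1,q2,q6,q8,q9} | {q0,q4,q7,q11}.
Split {q1,q2,q6,q8,q9} by δ(·,R) → {q1,q2,q8,q9} and {q6}.
No further refinement is possible. Final partition (3 blocks): {q1,q2,q8,q9} | {q0,q4,q7,q11} | {q6}.

3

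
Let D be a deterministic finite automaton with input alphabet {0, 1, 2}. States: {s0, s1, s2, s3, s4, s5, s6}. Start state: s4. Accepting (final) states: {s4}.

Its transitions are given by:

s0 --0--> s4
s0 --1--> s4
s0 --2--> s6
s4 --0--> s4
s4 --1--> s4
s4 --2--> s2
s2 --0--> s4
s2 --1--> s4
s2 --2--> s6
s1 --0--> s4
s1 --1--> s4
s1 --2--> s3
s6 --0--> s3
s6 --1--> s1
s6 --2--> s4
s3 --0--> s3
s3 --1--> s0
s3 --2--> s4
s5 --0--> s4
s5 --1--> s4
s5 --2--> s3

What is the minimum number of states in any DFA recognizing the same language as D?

3

Reachable states from the start: {s0,s1,s2,s3,s4,s6}. Unreachable: {s5} — drop them.
Start with accepting vs non-accepting: {s4} | {s0,s1,s2,s3,s6}.
On input 0, block {s0,s1,s2,s3,s6} splits into {s0,s1,s2} and {s3,s6}.
No further refinement is possible. Final partition (3 blocks): {s4} | {s0,s1,s2} | {s3,s6}.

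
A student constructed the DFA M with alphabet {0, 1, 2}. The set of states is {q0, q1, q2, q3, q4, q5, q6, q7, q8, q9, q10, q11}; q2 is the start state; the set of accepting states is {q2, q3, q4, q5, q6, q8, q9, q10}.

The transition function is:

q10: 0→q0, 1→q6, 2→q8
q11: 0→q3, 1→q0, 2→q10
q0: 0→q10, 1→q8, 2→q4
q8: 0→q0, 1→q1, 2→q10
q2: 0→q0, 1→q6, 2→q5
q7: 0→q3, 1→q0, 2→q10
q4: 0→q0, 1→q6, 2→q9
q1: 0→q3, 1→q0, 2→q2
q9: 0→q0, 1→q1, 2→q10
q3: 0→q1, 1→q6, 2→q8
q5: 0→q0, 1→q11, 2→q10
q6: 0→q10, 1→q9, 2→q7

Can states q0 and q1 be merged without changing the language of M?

Every state is reachable, so we keep all 12.
Initial partition by acceptance: {q2,q3,q4,q5,q6,q8,q9,q10} | {q0,q1,q7,q11}.
Refine {q2,q3,q4,q5,q6,q8,q9,q10} on symbol 0: members go to different blocks, giving {q2,q3,q4,q5,q8,q9,q10} and {q6}.
Refine {q2,q3,q4,q5,q8,q9,q10} on symbol 1: members go to different blocks, giving {q2,q3,q4,q10} and {q5,q8,q9}.
Refine {q0,q1,q7,q11} on symbol 1: members go to different blocks, giving {q1,q7,q11} and {q0}.
On input 0, block {q2,q3,q4,q10} splits into {q2,q4,q10} and {q3}.
Stable partition: {q2,q4,q10} | {q1,q7,q11} | {q6} | {q5,q8,q9} | {q0} | {q3} — 6 equivalence classes.
q0 and q1 end up in different blocks, so they are distinguishable. For instance, the string '1' is accepted from only q0.

No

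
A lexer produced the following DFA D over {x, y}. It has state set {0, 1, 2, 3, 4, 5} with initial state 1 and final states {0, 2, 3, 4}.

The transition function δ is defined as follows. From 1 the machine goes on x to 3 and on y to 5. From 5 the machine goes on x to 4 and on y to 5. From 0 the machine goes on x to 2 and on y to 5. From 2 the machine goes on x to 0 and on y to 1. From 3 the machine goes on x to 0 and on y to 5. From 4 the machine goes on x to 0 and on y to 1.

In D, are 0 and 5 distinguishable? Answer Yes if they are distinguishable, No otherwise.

Every state is reachable, so we keep all 6.
Initial partition by acceptance: {0,2,3,4} | {1,5}.
The partition is now stable with 2 blocks: {0,2,3,4} | {1,5}.
0 and 5 end up in different blocks, so they are distinguishable. For instance, the string 'ε' is accepted from only 0.

Yes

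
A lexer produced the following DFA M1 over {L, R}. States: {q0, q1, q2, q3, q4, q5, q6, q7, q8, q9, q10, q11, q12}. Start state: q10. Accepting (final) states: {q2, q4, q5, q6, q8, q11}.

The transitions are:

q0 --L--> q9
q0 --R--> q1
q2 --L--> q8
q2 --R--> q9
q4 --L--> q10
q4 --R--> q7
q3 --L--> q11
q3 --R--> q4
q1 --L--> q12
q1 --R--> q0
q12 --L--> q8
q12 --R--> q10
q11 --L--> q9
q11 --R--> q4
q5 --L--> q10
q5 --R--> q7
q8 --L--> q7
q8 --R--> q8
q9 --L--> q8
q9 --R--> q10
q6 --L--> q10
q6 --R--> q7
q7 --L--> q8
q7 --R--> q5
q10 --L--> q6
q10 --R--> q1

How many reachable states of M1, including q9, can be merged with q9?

2

States {q2,q3,q4,q11} cannot be reached from the start state, so discard them.
Initial partition by acceptance: {q5,q6,q8} | {q0,q1,q7,q9,q10,q12}.
Refine {q5,q6,q8} on symbol R: members go to different blocks, giving {q5,q6} and {q8}.
Refine {q0,q1,q7,q9,q10,q12} on symbol L: members go to different blocks, giving {q7,q9,q12} and {q0,q1} and {q10}.
On input R, block {q7,q9,q12} splits into {q9,q12} and {q7}.
The partition is now stable with 6 blocks: {q5,q6} | {q9,q12} | {q8} | {q0,q1} | {q10} | {q7}.
State q9 belongs to the block {q9,q12}, which has 2 states.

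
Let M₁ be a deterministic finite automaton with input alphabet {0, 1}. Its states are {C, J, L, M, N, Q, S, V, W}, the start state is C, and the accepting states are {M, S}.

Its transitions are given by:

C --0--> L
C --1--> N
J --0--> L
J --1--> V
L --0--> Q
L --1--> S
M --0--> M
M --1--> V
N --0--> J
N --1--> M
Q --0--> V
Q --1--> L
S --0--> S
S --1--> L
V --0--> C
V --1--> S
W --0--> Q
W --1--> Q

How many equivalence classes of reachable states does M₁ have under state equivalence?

3

Reachable states from the start: {C,J,L,M,N,Q,S,V}. Unreachable: {W} — drop them.
Initial partition by acceptance: {M,S} | {C,J,L,N,Q,V}.
Refine {C,J,L,N,Q,V} on symbol 1: members go to different blocks, giving {L,N,V} and {C,J,Q}.
No further refinement is possible. Final partition (3 blocks): {M,S} | {L,N,V} | {C,J,Q}.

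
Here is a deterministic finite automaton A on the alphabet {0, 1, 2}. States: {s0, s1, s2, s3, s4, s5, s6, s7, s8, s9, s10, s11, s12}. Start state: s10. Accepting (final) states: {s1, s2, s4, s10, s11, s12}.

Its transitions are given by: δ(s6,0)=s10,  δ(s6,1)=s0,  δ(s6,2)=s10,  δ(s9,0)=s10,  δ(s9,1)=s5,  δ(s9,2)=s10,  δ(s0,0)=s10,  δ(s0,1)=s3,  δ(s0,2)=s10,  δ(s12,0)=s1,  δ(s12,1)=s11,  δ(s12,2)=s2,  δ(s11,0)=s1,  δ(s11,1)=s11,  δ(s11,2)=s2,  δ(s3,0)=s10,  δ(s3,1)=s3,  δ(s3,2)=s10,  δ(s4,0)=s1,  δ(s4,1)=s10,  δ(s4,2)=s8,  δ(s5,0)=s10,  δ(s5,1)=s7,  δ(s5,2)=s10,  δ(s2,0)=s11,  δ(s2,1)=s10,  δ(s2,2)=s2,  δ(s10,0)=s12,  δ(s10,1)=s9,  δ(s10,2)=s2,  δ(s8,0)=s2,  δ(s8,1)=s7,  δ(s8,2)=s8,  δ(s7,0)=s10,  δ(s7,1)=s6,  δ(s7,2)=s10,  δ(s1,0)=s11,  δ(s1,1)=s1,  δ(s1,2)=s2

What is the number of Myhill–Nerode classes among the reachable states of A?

Reachable states from the start: {s0,s1,s2,s3,s5,s6,s7,s9,s10,s11,s12}. Unreachable: {s4,s8} — drop them.
P0 = {s1,s2,s10,s11,s12} | {s0,s3,s5,s6,s7,s9}.
On input 1, block {s1,s2,s10,s11,s12} splits into {s1,s2,s11,s12} and {s10}.
Refine {s1,s2,s11,s12} on symbol 1: members go to different blocks, giving {s1,s11,s12} and {s2}.
The partition is now stable with 4 blocks: {s1,s11,s12} | {s0,s3,s5,s6,s7,s9} | {s10} | {s2}.

4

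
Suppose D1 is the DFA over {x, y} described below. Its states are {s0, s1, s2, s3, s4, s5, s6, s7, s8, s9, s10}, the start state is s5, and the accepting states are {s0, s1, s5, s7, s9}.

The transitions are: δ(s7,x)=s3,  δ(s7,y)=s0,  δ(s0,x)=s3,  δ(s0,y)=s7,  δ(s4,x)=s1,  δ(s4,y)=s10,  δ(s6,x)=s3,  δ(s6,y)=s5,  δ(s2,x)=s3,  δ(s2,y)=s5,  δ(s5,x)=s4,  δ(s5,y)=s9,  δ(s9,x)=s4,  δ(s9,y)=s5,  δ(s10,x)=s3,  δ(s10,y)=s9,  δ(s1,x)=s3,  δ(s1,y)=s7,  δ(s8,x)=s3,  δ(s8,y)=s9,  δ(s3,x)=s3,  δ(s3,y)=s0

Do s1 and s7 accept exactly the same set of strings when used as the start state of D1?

First remove the unreachable states {s2,s6,s8}; 8 states remain.
Initial partition by acceptance: {s0,s1,s5,s7,s9} | {s3,s4,s10}.
Refine {s3,s4,s10} on symbol x: members go to different blocks, giving {s3,s10} and {s4}.
Refine {s0,s1,s5,s7,s9} on symbol x: members go to different blocks, giving {s0,s1,s7} and {s5,s9}.
Refine {s3,s10} on symbol y: members go to different blocks, giving {s3} and {s10}.
The partition is now stable with 5 blocks: {s0,s1,s7} | {s3} | {s4} | {s5,s9} | {s10}.
s1 and s7 lie in the same block of the stable partition, so they are equivalent — no string distinguishes them.

Yes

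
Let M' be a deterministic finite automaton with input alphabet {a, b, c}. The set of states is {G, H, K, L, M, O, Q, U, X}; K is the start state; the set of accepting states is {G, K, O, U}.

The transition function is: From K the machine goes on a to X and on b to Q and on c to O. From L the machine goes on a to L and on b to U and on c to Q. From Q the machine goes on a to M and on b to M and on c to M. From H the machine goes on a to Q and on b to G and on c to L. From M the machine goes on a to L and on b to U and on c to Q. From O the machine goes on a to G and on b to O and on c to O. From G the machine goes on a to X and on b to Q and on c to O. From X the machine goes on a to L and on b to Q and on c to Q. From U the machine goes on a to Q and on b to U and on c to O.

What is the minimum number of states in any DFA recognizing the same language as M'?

6

Reachable states from the start: {G,K,L,M,O,Q,U,X}. Unreachable: {H} — drop them.
Start with accepting vs non-accepting: {G,K,O,U} | {L,M,Q,X}.
Refine {G,K,O,U} on symbol a: members go to different blocks, giving {G,K,U} and {O}.
On input b, block {G,K,U} splits into {G,K} and {U}.
Split {L,M,Q,X} by δ(·,b) → {L,M} and {Q,X}.
On input b, block {Q,X} splits into {X} and {Q}.
Stable partition: {G,K} | {L,M} | {O} | {U} | {X} | {Q} — 6 equivalence classes.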